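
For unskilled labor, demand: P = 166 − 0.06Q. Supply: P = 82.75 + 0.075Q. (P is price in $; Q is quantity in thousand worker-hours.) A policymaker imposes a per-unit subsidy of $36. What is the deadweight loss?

Competitive equilibrium: 166 − 0.06Q = 82.75 + 0.075Q → Q* = 616.6667, P* = 129.
The subsidy lowers effective supply by 36: P = 46.75 + 0.075Q.
New quantity: 166 − 0.06Q = 46.75 + 0.075Q → Q' = 883.3333.
Overproduction ΔQ = 883.3333 − 616.6667 = 266.6666; wedge = subsidy = 36.
Deadweight loss = ½ × 266.6666 × 36 = $4800 thousand.

$4800 thousand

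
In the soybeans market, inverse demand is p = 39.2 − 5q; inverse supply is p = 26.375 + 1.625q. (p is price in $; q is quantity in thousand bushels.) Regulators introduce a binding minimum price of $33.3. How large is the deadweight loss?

$1.89 thousand

Competitive equilibrium: 39.2 − 5q = 26.375 + 1.625q → q* = 1.9358, p* = 29.5208.
At the floor p = 33.3, quantity demanded = (39.2 − 33.3)/5 = 1.18.
Sellers' marginal cost at q' = 1.18: 26.375 + 1.625·1.18 = 28.2925.
Δq = 1.9358 − 1.18 = 0.7558; wedge = 33.3 − 28.2925 = 5.0075.
DWL = ½ × 0.7558 × 5.0075 = $1.89 thousand.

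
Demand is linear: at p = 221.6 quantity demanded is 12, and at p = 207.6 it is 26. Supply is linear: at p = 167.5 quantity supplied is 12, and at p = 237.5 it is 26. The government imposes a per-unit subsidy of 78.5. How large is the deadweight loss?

Demand slope = (207.6 − 221.6)/(26 − 12) = −1, so p = 233.6 − q.
Supply slope = (237.5 − 167.5)/(26 − 12) = 5, so p = 107.5 + 5q.
Competitive equilibrium: 233.6 − q = 107.5 + 5q → q* = 21.0167, p* = 212.5833.
The subsidy lowers effective supply by 78.5: p = 29 + 5q.
New quantity: 233.6 − q = 29 + 5q → q' = 34.1.
Overproduction Δq = 34.1 − 21.0167 = 13.0833; wedge = subsidy = 78.5.
The triangle = ½ × 13.0833 × 78.5 = 513.52.

513.52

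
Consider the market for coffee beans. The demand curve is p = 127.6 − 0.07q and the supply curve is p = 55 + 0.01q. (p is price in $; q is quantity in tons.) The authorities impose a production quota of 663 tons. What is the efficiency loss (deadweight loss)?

$2391.21

Competitive equilibrium: 127.6 − 0.07q = 55 + 0.01q → q* = 907.5, p* = 64.075.
At q = 663: demand price = 127.6 − 0.07·663 = 81.19; supply price = 55 + 0.01·663 = 61.63.
Δq = 907.5 − 663 = 244.5; wedge = 81.19 − 61.63 = 19.56.
DWL = ½ × 244.5 × 19.56 = $2391.21.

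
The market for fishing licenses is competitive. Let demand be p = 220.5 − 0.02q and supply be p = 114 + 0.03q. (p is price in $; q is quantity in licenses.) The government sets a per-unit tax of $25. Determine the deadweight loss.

Competitive equilibrium: 220.5 − 0.02q = 114 + 0.03q → q* = 2130, p* = 177.9.
With the tax, the buyer price exceeds the seller price by 25: (220.5 − 0.02q) − (114 + 0.03q) = 25 → q' = 1630.
Δq = 2130 − 1630 = 500; the wedge equals the tax, 25.
DWL = ½ × 500 × 25 = $6250.

$6250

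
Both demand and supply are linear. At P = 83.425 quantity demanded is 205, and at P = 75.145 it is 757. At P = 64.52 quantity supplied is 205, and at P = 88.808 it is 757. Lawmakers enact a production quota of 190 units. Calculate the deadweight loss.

Demand slope = (75.145 − 83.425)/(757 − 205) = −0.015, so P = 86.5 − 0.015Q.
Supply slope = (88.808 − 64.52)/(757 − 205) = 0.044, so P = 55.5 + 0.044Q.
Competitive equilibrium: 86.5 − 0.015Q = 55.5 + 0.044Q → Q* = 525.4237, P* = 78.6186.
At Q = 190: demand price = 86.5 − 0.015·190 = 83.65; supply price = 55.5 + 0.044·190 = 63.86.
ΔQ = 525.4237 − 190 = 335.4237; wedge = 83.65 − 63.86 = 19.79.
Deadweight loss = ½ × 335.4237 × 19.79 = 3319.02.

3319.02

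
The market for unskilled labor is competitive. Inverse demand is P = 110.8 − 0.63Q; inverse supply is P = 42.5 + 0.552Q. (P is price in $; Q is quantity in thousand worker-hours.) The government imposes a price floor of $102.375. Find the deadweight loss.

Competitive equilibrium: 110.8 − 0.63Q = 42.5 + 0.552Q → Q* = 57.7834, P* = 74.3964.
At the floor P = 102.375, quantity demanded = (110.8 − 102.375)/0.63 = 13.373.
Sellers' marginal cost at Q' = 13.373: 42.5 + 0.552·13.373 = 49.8819.
ΔQ = 57.7834 − 13.373 = 44.4104; wedge = 102.375 − 49.8819 = 52.4931.
DWL = ½ × 44.4104 × 52.4931 = $1165.62 thousand.

$1165.62 thousand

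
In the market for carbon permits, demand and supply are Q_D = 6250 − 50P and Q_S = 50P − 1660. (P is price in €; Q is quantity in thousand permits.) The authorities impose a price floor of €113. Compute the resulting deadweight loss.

In inverse form: demand P = 125 − 0.02Q, supply P = 33.2 + 0.02Q.
Competitive equilibrium: 125 − 0.02Q = 33.2 + 0.02Q → Q* = 2295, P* = 79.1.
At the floor P = 113, quantity demanded = (125 − 113)/0.02 = 600.
Sellers' marginal cost at Q' = 600: 33.2 + 0.02·600 = 45.2.
ΔQ = 2295 − 600 = 1695; wedge = 113 − 45.2 = 67.8.
The triangle = ½ × 1695 × 67.8 = €57460.50 thousand.

€57460.50 thousand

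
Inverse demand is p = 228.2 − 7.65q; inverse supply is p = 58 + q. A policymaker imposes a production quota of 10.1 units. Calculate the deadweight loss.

Competitive equilibrium: 228.2 − 7.65q = 58 + q → q* = 19.6763, p* = 77.6763.
At q = 10.1: demand price = 228.2 − 7.65·10.1 = 150.935; supply price = 58 + 1·10.1 = 68.1.
Δq = 19.6763 − 10.1 = 9.5763; wedge = 150.935 − 68.1 = 82.835.
Welfare loss = ½ × 9.5763 × 82.835 = 396.63.

396.63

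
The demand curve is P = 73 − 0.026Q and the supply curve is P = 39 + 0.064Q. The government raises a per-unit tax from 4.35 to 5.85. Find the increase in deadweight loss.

85

Competitive equilibrium: 73 − 0.026Q = 39 + 0.064Q → Q* = 377.7778, P* = 63.1778.
For a per-unit tax t: ΔQ = t/0.09, so DWL = ½·t·(t/0.09) = t²/0.18.
At t = 4.35: DWL = 105.125. At t = 5.85: DWL = 190.125.
Increase = 190.125 − 105.125 = 85.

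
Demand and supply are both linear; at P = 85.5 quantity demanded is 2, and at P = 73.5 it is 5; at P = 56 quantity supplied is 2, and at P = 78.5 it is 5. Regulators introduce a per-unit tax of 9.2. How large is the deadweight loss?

3.68

Demand slope = (73.5 − 85.5)/(5 − 2) = −4, so P = 93.5 − 4Q.
Supply slope = (78.5 − 56)/(5 − 2) = 7.5, so P = 41 + 7.5Q.
Competitive equilibrium: 93.5 − 4Q = 41 + 7.5Q → Q* = 4.5652, P* = 75.2391.
With the tax, the buyer price exceeds the seller price by 9.2: (93.5 − 4Q) − (41 + 7.5Q) = 9.2 → Q' = 3.7652.
ΔQ = 4.5652 − 3.7652 = 0.8; the wedge equals the tax, 9.2.
The triangle = ½ × 0.8 × 9.2 = 3.68.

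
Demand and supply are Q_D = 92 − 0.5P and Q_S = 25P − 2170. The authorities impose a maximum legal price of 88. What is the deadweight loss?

In inverse form: demand P = 184 − 2Q, supply P = 86.8 + 0.04Q.
Competitive equilibrium: 184 − 2Q = 86.8 + 0.04Q → Q* = 47.6471, P* = 88.7059.
At the ceiling P = 88, quantity supplied = (88 − 86.8)/0.04 = 30.
Willingness to pay at Q' = 30: 184 − 2·30 = 124.
ΔQ = 47.6471 − 30 = 17.6471; wedge = 124 − 88 = 36.
Deadweight loss = ½ × 17.6471 × 36 = 317.65.

317.65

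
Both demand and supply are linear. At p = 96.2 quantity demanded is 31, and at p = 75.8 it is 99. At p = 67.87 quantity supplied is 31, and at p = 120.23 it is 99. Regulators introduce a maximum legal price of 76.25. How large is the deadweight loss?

130.09

Demand slope = (75.8 − 96.2)/(99 − 31) = −0.3, so p = 105.5 − 0.3q.
Supply slope = (120.23 − 67.87)/(99 − 31) = 0.77, so p = 44 + 0.77q.
Competitive equilibrium: 105.5 − 0.3q = 44 + 0.77q → q* = 57.4766, p* = 88.257.
At the ceiling p = 76.25, quantity supplied = (76.25 − 44)/0.77 = 41.8831.
Willingness to pay at q' = 41.8831: 105.5 − 0.3·41.8831 = 92.9351.
Δq = 57.4766 − 41.8831 = 15.5935; wedge = 92.9351 − 76.25 = 16.6851.
The triangle = ½ × 15.5935 × 16.6851 = 130.09.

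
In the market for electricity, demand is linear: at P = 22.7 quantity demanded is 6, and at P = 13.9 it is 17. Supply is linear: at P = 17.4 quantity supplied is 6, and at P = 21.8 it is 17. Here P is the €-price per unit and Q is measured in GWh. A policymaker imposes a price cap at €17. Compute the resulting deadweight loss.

€17.60

Demand slope = (13.9 − 22.7)/(17 − 6) = −0.8, so P = 27.5 − 0.8Q.
Supply slope = (21.8 − 17.4)/(17 − 6) = 0.4, so P = 15 + 0.4Q.
Competitive equilibrium: 27.5 − 0.8Q = 15 + 0.4Q → Q* = 10.4167, P* = 19.1667.
At the ceiling P = 17, quantity supplied = (17 − 15)/0.4 = 5.
Willingness to pay at Q' = 5: 27.5 − 0.8·5 = 23.5.
ΔQ = 10.4167 − 5 = 5.4167; wedge = 23.5 − 17 = 6.5.
DWL = ½ × 5.4167 × 6.5 = €17.60.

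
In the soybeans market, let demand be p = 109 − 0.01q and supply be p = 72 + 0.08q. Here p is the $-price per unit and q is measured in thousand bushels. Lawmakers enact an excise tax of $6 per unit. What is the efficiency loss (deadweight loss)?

$200 thousand

Competitive equilibrium: 109 − 0.01q = 72 + 0.08q → q* = 411.1111, p* = 104.8889.
With the tax, the buyer price exceeds the seller price by 6: (109 − 0.01q) − (72 + 0.08q) = 6 → q' = 344.4444.
Δq = 411.1111 − 344.4444 = 66.6667; the wedge equals the tax, 6.
Welfare loss = ½ × 66.6667 × 6 = $200 thousand.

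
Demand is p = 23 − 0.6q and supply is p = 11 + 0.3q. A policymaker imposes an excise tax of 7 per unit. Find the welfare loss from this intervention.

Competitive equilibrium: 23 − 0.6q = 11 + 0.3q → q* = 13.3333, p* = 15.
With the tax, the buyer price exceeds the seller price by 7: (23 − 0.6q) − (11 + 0.3q) = 7 → q' = 5.5556.
Δq = 13.3333 − 5.5556 = 7.7777; the wedge equals the tax, 7.
DWL = ½ × 7.7777 × 7 = 27.22.

27.22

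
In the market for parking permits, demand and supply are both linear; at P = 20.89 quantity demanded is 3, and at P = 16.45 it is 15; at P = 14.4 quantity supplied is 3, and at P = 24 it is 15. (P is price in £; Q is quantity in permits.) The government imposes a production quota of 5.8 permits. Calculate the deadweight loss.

Demand slope = (16.45 − 20.89)/(15 − 3) = −0.37, so P = 22 − 0.37Q.
Supply slope = (24 − 14.4)/(15 − 3) = 0.8, so P = 12 + 0.8Q.
Competitive equilibrium: 22 − 0.37Q = 12 + 0.8Q → Q* = 8.547, P* = 18.8376.
At Q = 5.8: demand price = 22 − 0.37·5.8 = 19.854; supply price = 12 + 0.8·5.8 = 16.64.
ΔQ = 8.547 − 5.8 = 2.747; wedge = 19.854 − 16.64 = 3.214.
Deadweight loss = ½ × 2.747 × 3.214 = £4.41.

£4.41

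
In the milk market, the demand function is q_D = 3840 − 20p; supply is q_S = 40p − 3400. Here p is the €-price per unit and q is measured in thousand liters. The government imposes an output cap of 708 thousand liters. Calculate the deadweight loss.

€19368.07 thousand

In inverse form: demand p = 192 − 0.05q, supply p = 85 + 0.025q.
Competitive equilibrium: 192 − 0.05q = 85 + 0.025q → q* = 1426.6667, p* = 120.6667.
At q = 708: demand price = 192 − 0.05·708 = 156.6; supply price = 85 + 0.025·708 = 102.7.
Δq = 1426.6667 − 708 = 718.6667; wedge = 156.6 − 102.7 = 53.9.
The triangle = ½ × 718.6667 × 53.9 = €19368.07 thousand.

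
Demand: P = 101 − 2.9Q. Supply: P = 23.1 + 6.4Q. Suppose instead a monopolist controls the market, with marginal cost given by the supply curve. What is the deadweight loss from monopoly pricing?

Competitive equilibrium: 101 − 2.9Q = 23.1 + 6.4Q → Q* = 8.37634, P* = 76.7086.
Marginal revenue: MR = 101 − 5.8Q. Set MR = MC: 101 − 5.8Q = 23.1 + 6.4Q → Q_m = 6.38525.
Price P_m = 101 − 2.9·6.38525 = 82.48278; MC(Q_m) = 23.1 + 6.4·6.38525 = 63.9656.
Competitive Q* = 8.37634, so ΔQ = 1.99109; wedge = 82.48278 − 63.9656 = 18.51718.
Deadweight loss = ½ × 1.99109 × 18.51718 = 18.43.

18.43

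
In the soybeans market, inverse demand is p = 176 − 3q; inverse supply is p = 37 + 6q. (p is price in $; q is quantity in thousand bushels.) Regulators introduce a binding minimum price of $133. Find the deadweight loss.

$5.56 thousand

Competitive equilibrium: 176 − 3q = 37 + 6q → q* = 15.4444, p* = 129.6667.
At the floor p = 133, quantity demanded = (176 − 133)/3 = 14.3333.
Sellers' marginal cost at q' = 14.3333: 37 + 6·14.3333 = 122.9998.
Δq = 15.4444 − 14.3333 = 1.1111; wedge = 133 − 122.9998 = 10.0002.
Welfare loss = ½ × 1.1111 × 10.0002 = $5.56 thousand.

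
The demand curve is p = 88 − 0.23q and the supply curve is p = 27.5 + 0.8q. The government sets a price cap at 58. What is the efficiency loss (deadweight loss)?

218.82

Competitive equilibrium: 88 − 0.23q = 27.5 + 0.8q → q* = 58.7379, p* = 74.4903.
At the ceiling p = 58, quantity supplied = (58 − 27.5)/0.8 = 38.125.
Willingness to pay at q' = 38.125: 88 − 0.23·38.125 = 79.2313.
Δq = 58.7379 − 38.125 = 20.6129; wedge = 79.2313 − 58 = 21.2313.
DWL = ½ × 20.6129 × 21.2313 = 218.82.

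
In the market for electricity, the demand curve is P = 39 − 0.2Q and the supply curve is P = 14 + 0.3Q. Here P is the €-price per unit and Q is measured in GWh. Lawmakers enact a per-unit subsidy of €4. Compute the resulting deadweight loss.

€16

Competitive equilibrium: 39 − 0.2Q = 14 + 0.3Q → Q* = 50, P* = 29.
The subsidy lowers effective supply by 4: P = 10 + 0.3Q.
New quantity: 39 − 0.2Q = 10 + 0.3Q → Q' = 58.
Overproduction ΔQ = 58 − 50 = 8; wedge = subsidy = 4.
Deadweight loss = ½ × 8 × 4 = €16.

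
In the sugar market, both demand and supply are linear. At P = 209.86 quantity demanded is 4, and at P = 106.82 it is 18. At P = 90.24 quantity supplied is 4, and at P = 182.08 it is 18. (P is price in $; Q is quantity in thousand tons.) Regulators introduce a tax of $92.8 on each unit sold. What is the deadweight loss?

Demand slope = (106.82 − 209.86)/(18 − 4) = −7.36, so P = 239.3 − 7.36Q.
Supply slope = (182.08 − 90.24)/(18 − 4) = 6.56, so P = 64 + 6.56Q.
Competitive equilibrium: 239.3 − 7.36Q = 64 + 6.56Q → Q* = 12.5934, P* = 146.6126.
With the tax, the buyer price exceeds the seller price by 92.8: (239.3 − 7.36Q) − (64 + 6.56Q) = 92.8 → Q' = 5.9267.
ΔQ = 12.5934 − 5.9267 = 6.6667; the wedge equals the tax, 92.8.
Deadweight loss = ½ × 6.6667 × 92.8 = $309.33 thousand.

$309.33 thousand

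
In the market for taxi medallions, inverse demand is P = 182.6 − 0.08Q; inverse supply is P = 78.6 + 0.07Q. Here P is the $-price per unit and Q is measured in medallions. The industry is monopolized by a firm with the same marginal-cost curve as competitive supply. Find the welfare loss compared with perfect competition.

$4361.84

Competitive equilibrium: 182.6 − 0.08Q = 78.6 + 0.07Q → Q* = 693.3333, P* = 127.1333.
Marginal revenue: MR = 182.6 − 0.16Q. Set MR = MC: 182.6 − 0.16Q = 78.6 + 0.07Q → Q_m = 452.1739.
Price P_m = 182.6 − 0.08·452.1739 = 146.4261; MC(Q_m) = 78.6 + 0.07·452.1739 = 110.2522.
Competitive Q* = 693.3333, so ΔQ = 241.1594; wedge = 146.4261 − 110.2522 = 36.1739.
The triangle = ½ × 241.1594 × 36.1739 = $4361.84.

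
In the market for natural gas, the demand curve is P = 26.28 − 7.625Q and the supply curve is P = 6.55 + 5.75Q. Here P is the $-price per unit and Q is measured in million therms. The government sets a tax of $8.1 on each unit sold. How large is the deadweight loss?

Competitive equilibrium: 26.28 − 7.625Q = 6.55 + 5.75Q → Q* = 1.4751, P* = 15.0321.
With the tax, the buyer price exceeds the seller price by 8.1: (26.28 − 7.625Q) − (6.55 + 5.75Q) = 8.1 → Q' = 0.8695.
ΔQ = 1.4751 − 0.8695 = 0.6056; the wedge equals the tax, 8.1.
Deadweight loss = ½ × 0.6056 × 8.1 = $2.45 million.

$2.45 million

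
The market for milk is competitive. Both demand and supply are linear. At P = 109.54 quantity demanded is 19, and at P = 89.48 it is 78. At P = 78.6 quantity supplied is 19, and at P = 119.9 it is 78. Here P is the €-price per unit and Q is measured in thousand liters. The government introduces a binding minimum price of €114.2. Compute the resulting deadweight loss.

Demand slope = (89.48 − 109.54)/(78 − 19) = −0.34, so P = 116 − 0.34Q.
Supply slope = (119.9 − 78.6)/(78 − 19) = 0.7, so P = 65.3 + 0.7Q.
Competitive equilibrium: 116 − 0.34Q = 65.3 + 0.7Q → Q* = 48.75, P* = 99.425.
At the floor P = 114.2, quantity demanded = (116 − 114.2)/0.34 = 5.2941.
Sellers' marginal cost at Q' = 5.2941: 65.3 + 0.7·5.2941 = 69.0059.
ΔQ = 48.75 − 5.2941 = 43.4559; wedge = 114.2 − 69.0059 = 45.1941.
DWL = ½ × 43.4559 × 45.1941 = €981.98 thousand.

€981.98 thousand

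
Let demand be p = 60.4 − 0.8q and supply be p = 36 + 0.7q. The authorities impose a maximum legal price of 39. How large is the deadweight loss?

107.66

Competitive equilibrium: 60.4 − 0.8q = 36 + 0.7q → q* = 16.2667, p* = 47.3867.
At the ceiling p = 39, quantity supplied = (39 − 36)/0.7 = 4.2857.
Willingness to pay at q' = 4.2857: 60.4 − 0.8·4.2857 = 56.9714.
Δq = 16.2667 − 4.2857 = 11.981; wedge = 56.9714 − 39 = 17.9714.
The triangle = ½ × 11.981 × 17.9714 = 107.66.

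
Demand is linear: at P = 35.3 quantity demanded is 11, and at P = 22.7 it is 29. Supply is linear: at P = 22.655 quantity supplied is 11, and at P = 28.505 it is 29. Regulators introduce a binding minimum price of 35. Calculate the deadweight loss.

72.67

Demand slope = (22.7 − 35.3)/(29 − 11) = −0.7, so P = 43 − 0.7Q.
Supply slope = (28.505 − 22.655)/(29 − 11) = 0.325, so P = 19.08 + 0.325Q.
Competitive equilibrium: 43 − 0.7Q = 19.08 + 0.325Q → Q* = 23.3366, P* = 26.6644.
At the floor P = 35, quantity demanded = (43 − 35)/0.7 = 11.4286.
Sellers' marginal cost at Q' = 11.4286: 19.08 + 0.325·11.4286 = 22.7943.
ΔQ = 23.3366 − 11.4286 = 11.908; wedge = 35 − 22.7943 = 12.2057.
The triangle = ½ × 11.908 × 12.2057 = 72.67.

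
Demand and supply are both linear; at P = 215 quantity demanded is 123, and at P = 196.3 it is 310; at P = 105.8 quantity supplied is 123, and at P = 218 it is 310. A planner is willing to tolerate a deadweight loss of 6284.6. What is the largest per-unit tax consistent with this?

93.8

Demand slope = (196.3 − 215)/(310 − 123) = −0.1, so P = 227.3 − 0.1Q.
Supply slope = (218 − 105.8)/(310 − 123) = 0.6, so P = 32 + 0.6Q.
Competitive equilibrium: 227.3 − 0.1Q = 32 + 0.6Q → Q* = 279, P* = 199.4.
A tax t gives ΔQ = t/0.7 and wedge t, so DWL = t²/1.4.
t²/1.4 = 6284.6 → t² = 8798.44 → t = 93.8.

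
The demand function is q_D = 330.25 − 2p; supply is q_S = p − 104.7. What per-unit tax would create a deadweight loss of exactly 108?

18

In inverse form: demand p = 165.125 − 0.5q, supply p = 104.7 + q.
Competitive equilibrium: 165.125 − 0.5q = 104.7 + q → q* = 40.2833, p* = 144.9833.
A tax t gives Δq = t/1.5 and wedge t, so DWL = t²/3.
t²/3 = 108 → t² = 324 → t = 18.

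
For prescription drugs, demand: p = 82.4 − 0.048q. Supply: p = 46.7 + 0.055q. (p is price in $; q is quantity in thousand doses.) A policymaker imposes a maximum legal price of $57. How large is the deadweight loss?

Competitive equilibrium: 82.4 − 0.048q = 46.7 + 0.055q → q* = 346.6019, p* = 65.7631.
At the ceiling p = 57, quantity supplied = (57 − 46.7)/0.055 = 187.2727.
Willingness to pay at q' = 187.2727: 82.4 − 0.048·187.2727 = 73.4109.
Δq = 346.6019 − 187.2727 = 159.3292; wedge = 73.4109 − 57 = 16.4109.
The triangle = ½ × 159.3292 × 16.4109 = $1307.37 thousand.

$1307.37 thousand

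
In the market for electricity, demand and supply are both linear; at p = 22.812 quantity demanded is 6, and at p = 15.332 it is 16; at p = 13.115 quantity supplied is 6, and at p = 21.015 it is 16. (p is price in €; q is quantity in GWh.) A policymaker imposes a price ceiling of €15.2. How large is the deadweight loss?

€10.33

Demand slope = (15.332 − 22.812)/(16 − 6) = −0.748, so p = 27.3 − 0.748q.
Supply slope = (21.015 − 13.115)/(16 − 6) = 0.79, so p = 8.375 + 0.79q.
Competitive equilibrium: 27.3 − 0.748q = 8.375 + 0.79q → q* = 12.3049, p* = 18.0959.
At the ceiling p = 15.2, quantity supplied = (15.2 − 8.375)/0.79 = 8.6392.
Willingness to pay at q' = 8.6392: 27.3 − 0.748·8.6392 = 20.8379.
Δq = 12.3049 − 8.6392 = 3.6657; wedge = 20.8379 − 15.2 = 5.6379.
Welfare loss = ½ × 3.6657 × 5.6379 = €10.33.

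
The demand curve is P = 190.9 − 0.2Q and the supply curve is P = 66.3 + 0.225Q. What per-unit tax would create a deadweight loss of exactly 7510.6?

79.9

Competitive equilibrium: 190.9 − 0.2Q = 66.3 + 0.225Q → Q* = 293.1765, P* = 132.2647.
A tax t gives ΔQ = t/0.425 and wedge t, so DWL = t²/0.85.
t²/0.85 = 7510.6 → t² = 6384.01 → t = 79.9.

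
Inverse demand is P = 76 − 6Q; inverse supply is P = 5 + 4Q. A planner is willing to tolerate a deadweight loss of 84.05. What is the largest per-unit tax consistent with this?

Competitive equilibrium: 76 − 6Q = 5 + 4Q → Q* = 7.1, P* = 33.4.
A tax t gives ΔQ = t/10 and wedge t, so DWL = t²/20.
t²/20 = 84.05 → t² = 1681 → t = 41.

41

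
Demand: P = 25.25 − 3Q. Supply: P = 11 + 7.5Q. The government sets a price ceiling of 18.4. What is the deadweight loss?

Competitive equilibrium: 25.25 − 3Q = 11 + 7.5Q → Q* = 1.3571, P* = 21.1786.
At the ceiling P = 18.4, quantity supplied = (18.4 − 11)/7.5 = 0.9867.
Willingness to pay at Q' = 0.9867: 25.25 − 3·0.9867 = 22.2899.
ΔQ = 1.3571 − 0.9867 = 0.3704; wedge = 22.2899 − 18.4 = 3.8899.
Deadweight loss = ½ × 0.3704 × 3.8899 = 0.72.

0.72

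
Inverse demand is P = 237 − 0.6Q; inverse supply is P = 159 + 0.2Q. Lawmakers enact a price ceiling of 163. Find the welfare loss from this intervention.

Competitive equilibrium: 237 − 0.6Q = 159 + 0.2Q → Q* = 97.5, P* = 178.5.
At the ceiling P = 163, quantity supplied = (163 − 159)/0.2 = 20.
Willingness to pay at Q' = 20: 237 − 0.6·20 = 225.
ΔQ = 97.5 − 20 = 77.5; wedge = 225 − 163 = 62.
Welfare loss = ½ × 77.5 × 62 = 2402.50.

2402.50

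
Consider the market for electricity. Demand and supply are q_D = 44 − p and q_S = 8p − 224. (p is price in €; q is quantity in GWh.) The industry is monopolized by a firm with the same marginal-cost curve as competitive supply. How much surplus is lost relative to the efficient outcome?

€25.20

In inverse form: demand p = 44 − q, supply p = 28 + 0.125q.
Competitive equilibrium: 44 − q = 28 + 0.125q → q* = 14.2222, p* = 29.7778.
Marginal revenue: MR = 44 − 2q. Set MR = MC: 44 − 2q = 28 + 0.125q → q_m = 7.5294.
Price p_m = 44 − 1·7.5294 = 36.4706; MC(q_m) = 28 + 0.125·7.5294 = 28.9412.
Competitive q* = 14.2222, so Δq = 6.6928; wedge = 36.4706 − 28.9412 = 7.5294.
Welfare loss = ½ × 6.6928 × 7.5294 = €25.20.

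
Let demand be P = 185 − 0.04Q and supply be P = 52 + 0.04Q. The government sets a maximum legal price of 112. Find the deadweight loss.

1056.25

Competitive equilibrium: 185 − 0.04Q = 52 + 0.04Q → Q* = 1662.5, P* = 118.5.
At the ceiling P = 112, quantity supplied = (112 − 52)/0.04 = 1500.
Willingness to pay at Q' = 1500: 185 − 0.04·1500 = 125.
ΔQ = 1662.5 − 1500 = 162.5; wedge = 125 − 112 = 13.
The triangle = ½ × 162.5 × 13 = 1056.25.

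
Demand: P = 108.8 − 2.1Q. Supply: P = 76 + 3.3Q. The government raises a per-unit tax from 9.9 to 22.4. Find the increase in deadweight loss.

37.38

Competitive equilibrium: 108.8 − 2.1Q = 76 + 3.3Q → Q* = 6.0741, P* = 96.0444.
For a per-unit tax t: ΔQ = t/5.4, so DWL = ½·t·(t/5.4) = t²/10.8.
At t = 9.9: DWL = 9.075. At t = 22.4: DWL = 46.459.
Increase = 46.459 − 9.075 = 37.38.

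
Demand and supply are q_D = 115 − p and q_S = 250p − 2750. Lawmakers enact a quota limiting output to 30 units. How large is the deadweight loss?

2718.25

In inverse form: demand p = 115 − q, supply p = 11 + 0.004q.
Competitive equilibrium: 115 − q = 11 + 0.004q → q* = 103.58566, p* = 11.41434.
At q = 30: demand price = 115 − 1·30 = 85; supply price = 11 + 0.004·30 = 11.12.
Δq = 103.58566 − 30 = 73.58566; wedge = 85 − 11.12 = 73.88.
The triangle = ½ × 73.58566 × 73.88 = 2718.25.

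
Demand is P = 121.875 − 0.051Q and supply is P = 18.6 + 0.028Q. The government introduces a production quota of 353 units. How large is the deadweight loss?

Competitive equilibrium: 121.875 − 0.051Q = 18.6 + 0.028Q → Q* = 1307.2785, P* = 55.2038.
At Q = 353: demand price = 121.875 − 0.051·353 = 103.872; supply price = 18.6 + 0.028·353 = 28.484.
ΔQ = 1307.2785 − 353 = 954.2785; wedge = 103.872 − 28.484 = 75.388.
Welfare loss = ½ × 954.2785 × 75.388 = 35970.57.

35970.57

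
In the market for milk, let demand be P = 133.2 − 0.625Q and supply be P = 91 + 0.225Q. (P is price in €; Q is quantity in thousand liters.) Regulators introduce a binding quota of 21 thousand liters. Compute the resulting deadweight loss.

Competitive equilibrium: 133.2 − 0.625Q = 91 + 0.225Q → Q* = 49.6471, P* = 102.1706.
At Q = 21: demand price = 133.2 − 0.625·21 = 120.075; supply price = 91 + 0.225·21 = 95.725.
ΔQ = 49.6471 − 21 = 28.6471; wedge = 120.075 − 95.725 = 24.35.
The triangle = ½ × 28.6471 × 24.35 = €348.78 thousand.

€348.78 thousand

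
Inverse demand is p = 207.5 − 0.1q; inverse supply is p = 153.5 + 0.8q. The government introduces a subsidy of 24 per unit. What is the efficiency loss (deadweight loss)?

320

Competitive equilibrium: 207.5 − 0.1q = 153.5 + 0.8q → q* = 60, p* = 201.5.
The subsidy lowers effective supply by 24: p = 129.5 + 0.8q.
New quantity: 207.5 − 0.1q = 129.5 + 0.8q → q' = 86.6667.
Overproduction Δq = 86.6667 − 60 = 26.6667; wedge = subsidy = 24.
Deadweight loss = ½ × 26.6667 × 24 = 320.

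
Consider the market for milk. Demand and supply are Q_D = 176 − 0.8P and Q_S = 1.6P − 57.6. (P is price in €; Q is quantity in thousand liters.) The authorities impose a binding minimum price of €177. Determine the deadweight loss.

In inverse form: demand P = 220 − 1.25Q, supply P = 36 + 0.625Q.
Competitive equilibrium: 220 − 1.25Q = 36 + 0.625Q → Q* = 98.13333, P* = 97.33333.
At the floor P = 177, quantity demanded = (220 − 177)/1.25 = 34.4.
Sellers' marginal cost at Q' = 34.4: 36 + 0.625·34.4 = 57.5.
ΔQ = 98.13333 − 34.4 = 63.73333; wedge = 177 − 57.5 = 119.5.
The triangle = ½ × 63.73333 × 119.5 = €3808.07 thousand.

€3808.07 thousand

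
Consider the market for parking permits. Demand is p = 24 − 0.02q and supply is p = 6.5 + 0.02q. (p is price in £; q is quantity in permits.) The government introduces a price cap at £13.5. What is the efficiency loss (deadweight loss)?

Competitive equilibrium: 24 − 0.02q = 6.5 + 0.02q → q* = 437.5, p* = 15.25.
At the ceiling p = 13.5, quantity supplied = (13.5 − 6.5)/0.02 = 350.
Willingness to pay at q' = 350: 24 − 0.02·350 = 17.
Δq = 437.5 − 350 = 87.5; wedge = 17 − 13.5 = 3.5.
Deadweight loss = ½ × 87.5 × 3.5 = £153.125.

£153.125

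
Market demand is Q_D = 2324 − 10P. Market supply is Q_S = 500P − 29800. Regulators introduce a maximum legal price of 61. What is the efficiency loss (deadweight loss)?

50401.76

In inverse form: demand P = 232.4 − 0.1Q, supply P = 59.6 + 0.002Q.
Competitive equilibrium: 232.4 − 0.1Q = 59.6 + 0.002Q → Q* = 1694.1176, P* = 62.9882.
At the ceiling P = 61, quantity supplied = (61 − 59.6)/0.002 = 700.
Willingness to pay at Q' = 700: 232.4 − 0.1·700 = 162.4.
ΔQ = 1694.1176 − 700 = 994.1176; wedge = 162.4 − 61 = 101.4.
The triangle = ½ × 994.1176 × 101.4 = 50401.76.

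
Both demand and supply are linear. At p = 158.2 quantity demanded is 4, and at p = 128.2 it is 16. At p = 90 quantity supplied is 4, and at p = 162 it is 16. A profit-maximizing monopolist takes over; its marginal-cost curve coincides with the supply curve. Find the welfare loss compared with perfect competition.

Demand slope = (128.2 − 158.2)/(16 − 4) = −2.5, so p = 168.2 − 2.5q.
Supply slope = (162 − 90)/(16 − 4) = 6, so p = 66 + 6q.
Competitive equilibrium: 168.2 − 2.5q = 66 + 6q → q* = 12.0235, p* = 138.1412.
Marginal revenue: MR = 168.2 − 5q. Set MR = MC: 168.2 − 5q = 66 + 6q → q_m = 9.2909.
Price p_m = 168.2 − 2.5·9.2909 = 144.9728; MC(q_m) = 66 + 6·9.2909 = 121.7454.
Competitive q* = 12.0235, so Δq = 2.7326; wedge = 144.9728 − 121.7454 = 23.2274.
The triangle = ½ × 2.7326 × 23.2274 = 31.74.

31.74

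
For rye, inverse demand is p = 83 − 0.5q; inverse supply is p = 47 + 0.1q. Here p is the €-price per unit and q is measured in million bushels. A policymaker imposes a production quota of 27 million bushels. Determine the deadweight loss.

€326.70 million

Competitive equilibrium: 83 − 0.5q = 47 + 0.1q → q* = 60, p* = 53.
At q = 27: demand price = 83 − 0.5·27 = 69.5; supply price = 47 + 0.1·27 = 49.7.
Δq = 60 − 27 = 33; wedge = 69.5 − 49.7 = 19.8.
The triangle = ½ × 33 × 19.8 = €326.70 million.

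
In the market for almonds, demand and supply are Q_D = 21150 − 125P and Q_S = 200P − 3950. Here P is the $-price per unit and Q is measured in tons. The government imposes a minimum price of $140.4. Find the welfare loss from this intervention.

In inverse form: demand P = 169.2 − 0.008Q, supply P = 19.75 + 0.005Q.
Competitive equilibrium: 169.2 − 0.008Q = 19.75 + 0.005Q → Q* = 11496.15385, P* = 77.23077.
At the floor P = 140.4, quantity demanded = (169.2 − 140.4)/0.008 = 3600.
Sellers' marginal cost at Q' = 3600: 19.75 + 0.005·3600 = 37.75.
ΔQ = 11496.15385 − 3600 = 7896.15385; wedge = 140.4 − 37.75 = 102.65.
Deadweight loss = ½ × 7896.15385 × 102.65 = $405270.10.

$405270.10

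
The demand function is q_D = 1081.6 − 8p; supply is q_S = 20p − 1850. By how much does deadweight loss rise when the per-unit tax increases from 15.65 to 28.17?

In inverse form: demand p = 135.2 − 0.125q, supply p = 92.5 + 0.05q.
Competitive equilibrium: 135.2 − 0.125q = 92.5 + 0.05q → q* = 244, p* = 104.7.
For a per-unit tax t: Δq = t/0.175, so DWL = ½·t·(t/0.175) = t²/0.35.
At t = 15.65: DWL = 699.779. At t = 28.17: DWL = 2267.283.
Increase = 2267.283 − 699.779 = 1567.504.

1567.504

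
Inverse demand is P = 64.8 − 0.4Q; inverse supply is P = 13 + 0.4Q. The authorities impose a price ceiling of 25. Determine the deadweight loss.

483.025

Competitive equilibrium: 64.8 − 0.4Q = 13 + 0.4Q → Q* = 64.75, P* = 38.9.
At the ceiling P = 25, quantity supplied = (25 − 13)/0.4 = 30.
Willingness to pay at Q' = 30: 64.8 − 0.4·30 = 52.8.
ΔQ = 64.75 − 30 = 34.75; wedge = 52.8 − 25 = 27.8.
Welfare loss = ½ × 34.75 × 27.8 = 483.025.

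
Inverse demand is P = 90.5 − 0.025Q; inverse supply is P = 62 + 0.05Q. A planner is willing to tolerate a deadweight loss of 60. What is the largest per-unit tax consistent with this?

3

Competitive equilibrium: 90.5 − 0.025Q = 62 + 0.05Q → Q* = 380, P* = 81.
A tax t gives ΔQ = t/0.075 and wedge t, so DWL = t²/0.15.
t²/0.15 = 60 → t² = 9 → t = 3.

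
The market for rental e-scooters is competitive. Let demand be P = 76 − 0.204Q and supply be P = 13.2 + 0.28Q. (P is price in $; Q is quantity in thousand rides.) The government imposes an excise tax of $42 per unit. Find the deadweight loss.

Competitive equilibrium: 76 − 0.204Q = 13.2 + 0.28Q → Q* = 129.7521, P* = 49.5306.
With the tax, the buyer price exceeds the seller price by 42: (76 − 0.204Q) − (13.2 + 0.28Q) = 42 → Q' = 42.9752.
ΔQ = 129.7521 − 42.9752 = 86.7769; the wedge equals the tax, 42.
DWL = ½ × 86.7769 × 42 = $1822.31 thousand.

$1822.31 thousand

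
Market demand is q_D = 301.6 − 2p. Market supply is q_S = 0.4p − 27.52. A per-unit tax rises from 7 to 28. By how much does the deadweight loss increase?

122.50

In inverse form: demand p = 150.8 − 0.5q, supply p = 68.8 + 2.5q.
Competitive equilibrium: 150.8 − 0.5q = 68.8 + 2.5q → q* = 27.3333, p* = 137.1333.
For a per-unit tax t: Δq = t/3, so DWL = ½·t·(t/3) = t²/6.
At t = 7: DWL = 8.167. At t = 28: DWL = 130.667.
Increase = 130.667 − 8.167 = 122.50.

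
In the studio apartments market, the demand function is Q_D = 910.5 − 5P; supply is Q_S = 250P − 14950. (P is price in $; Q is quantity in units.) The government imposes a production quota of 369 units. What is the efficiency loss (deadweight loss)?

$5419.75

In inverse form: demand P = 182.1 − 0.2Q, supply P = 59.8 + 0.004Q.
Competitive equilibrium: 182.1 − 0.2Q = 59.8 + 0.004Q → Q* = 599.5098, P* = 62.198.
At Q = 369: demand price = 182.1 − 0.2·369 = 108.3; supply price = 59.8 + 0.004·369 = 61.276.
ΔQ = 599.5098 − 369 = 230.5098; wedge = 108.3 − 61.276 = 47.024.
DWL = ½ × 230.5098 × 47.024 = $5419.75.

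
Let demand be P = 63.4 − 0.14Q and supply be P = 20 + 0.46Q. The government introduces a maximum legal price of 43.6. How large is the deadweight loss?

132.67

Competitive equilibrium: 63.4 − 0.14Q = 20 + 0.46Q → Q* = 72.3333, P* = 53.2733.
At the ceiling P = 43.6, quantity supplied = (43.6 − 20)/0.46 = 51.3043.
Willingness to pay at Q' = 51.3043: 63.4 − 0.14·51.3043 = 56.2174.
ΔQ = 72.3333 − 51.3043 = 21.029; wedge = 56.2174 − 43.6 = 12.6174.
Deadweight loss = ½ × 21.029 × 12.6174 = 132.67.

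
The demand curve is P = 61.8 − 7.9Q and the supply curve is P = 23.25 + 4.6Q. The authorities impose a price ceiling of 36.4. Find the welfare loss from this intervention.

Competitive equilibrium: 61.8 − 7.9Q = 23.25 + 4.6Q → Q* = 3.084, P* = 37.4364.
At the ceiling P = 36.4, quantity supplied = (36.4 − 23.25)/4.6 = 2.8587.
Willingness to pay at Q' = 2.8587: 61.8 − 7.9·2.8587 = 39.2163.
ΔQ = 3.084 − 2.8587 = 0.2253; wedge = 39.2163 − 36.4 = 2.8163.
DWL = ½ × 0.2253 × 2.8163 = 0.32.

0.32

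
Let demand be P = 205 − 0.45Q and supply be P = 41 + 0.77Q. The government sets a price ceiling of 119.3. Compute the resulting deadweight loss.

Competitive equilibrium: 205 − 0.45Q = 41 + 0.77Q → Q* = 134.4262, P* = 144.5082.
At the ceiling P = 119.3, quantity supplied = (119.3 − 41)/0.77 = 101.6883.
Willingness to pay at Q' = 101.6883: 205 − 0.45·101.6883 = 159.2403.
ΔQ = 134.4262 − 101.6883 = 32.7379; wedge = 159.2403 − 119.3 = 39.9403.
DWL = ½ × 32.7379 × 39.9403 = 653.78.

653.78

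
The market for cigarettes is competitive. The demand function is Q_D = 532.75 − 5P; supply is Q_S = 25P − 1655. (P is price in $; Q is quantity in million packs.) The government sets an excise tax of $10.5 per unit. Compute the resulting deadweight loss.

$229.69 million

In inverse form: demand P = 106.55 − 0.2Q, supply P = 66.2 + 0.04Q.
Competitive equilibrium: 106.55 − 0.2Q = 66.2 + 0.04Q → Q* = 168.125, P* = 72.925.
With the tax, the buyer price exceeds the seller price by 10.5: (106.55 − 0.2Q) − (66.2 + 0.04Q) = 10.5 → Q' = 124.375.
ΔQ = 168.125 − 124.375 = 43.75; the wedge equals the tax, 10.5.
Deadweight loss = ½ × 43.75 × 10.5 = $229.69 million.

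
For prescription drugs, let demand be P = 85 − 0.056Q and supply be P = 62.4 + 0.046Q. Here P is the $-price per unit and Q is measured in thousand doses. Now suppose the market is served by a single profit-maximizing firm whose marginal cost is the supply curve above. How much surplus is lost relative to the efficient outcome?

$314.52 thousand

Competitive equilibrium: 85 − 0.056Q = 62.4 + 0.046Q → Q* = 221.5686, P* = 72.5922.
Marginal revenue: MR = 85 − 0.112Q. Set MR = MC: 85 − 0.112Q = 62.4 + 0.046Q → Q_m = 143.038.
Price P_m = 85 − 0.056·143.038 = 76.9899; MC(Q_m) = 62.4 + 0.046·143.038 = 68.9797.
Competitive Q* = 221.5686, so ΔQ = 78.5306; wedge = 76.9899 − 68.9797 = 8.0102.
Deadweight loss = ½ × 78.5306 × 8.0102 = $314.52 thousand.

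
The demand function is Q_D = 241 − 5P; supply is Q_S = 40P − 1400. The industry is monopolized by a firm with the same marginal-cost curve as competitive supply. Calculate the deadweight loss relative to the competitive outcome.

85.75

In inverse form: demand P = 48.2 − 0.2Q, supply P = 35 + 0.025Q.
Competitive equilibrium: 48.2 − 0.2Q = 35 + 0.025Q → Q* = 58.6667, P* = 36.4667.
Marginal revenue: MR = 48.2 − 0.4Q. Set MR = MC: 48.2 − 0.4Q = 35 + 0.025Q → Q_m = 31.0588.
Price P_m = 48.2 − 0.2·31.0588 = 41.9882; MC(Q_m) = 35 + 0.025·31.0588 = 35.7765.
Competitive Q* = 58.6667, so ΔQ = 27.6079; wedge = 41.9882 − 35.7765 = 6.2117.
Welfare loss = ½ × 27.6079 × 6.2117 = 85.75.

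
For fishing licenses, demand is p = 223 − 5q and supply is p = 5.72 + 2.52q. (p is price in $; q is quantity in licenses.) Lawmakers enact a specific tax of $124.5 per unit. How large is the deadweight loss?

Competitive equilibrium: 223 − 5q = 5.72 + 2.52q → q* = 28.8936, p* = 78.5319.
With the tax, the buyer price exceeds the seller price by 124.5: (223 − 5q) − (5.72 + 2.52q) = 124.5 → q' = 12.3378.
Δq = 28.8936 − 12.3378 = 16.5558; the wedge equals the tax, 124.5.
Welfare loss = ½ × 16.5558 × 124.5 = $1030.60.

$1030.60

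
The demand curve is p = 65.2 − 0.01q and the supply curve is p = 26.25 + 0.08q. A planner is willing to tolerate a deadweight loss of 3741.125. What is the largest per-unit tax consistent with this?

Competitive equilibrium: 65.2 − 0.01q = 26.25 + 0.08q → q* = 432.7778, p* = 60.8722.
A tax t gives Δq = t/0.09 and wedge t, so DWL = t²/0.18.
t²/0.18 = 3741.125 → t² = 673.4025 → t = 25.95.

25.95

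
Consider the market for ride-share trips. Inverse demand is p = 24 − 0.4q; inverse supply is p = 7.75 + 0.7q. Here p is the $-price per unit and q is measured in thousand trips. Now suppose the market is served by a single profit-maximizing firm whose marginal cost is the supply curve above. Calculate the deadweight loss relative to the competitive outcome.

$8.54 thousand

Competitive equilibrium: 24 − 0.4q = 7.75 + 0.7q → q* = 14.7727, p* = 18.0909.
Marginal revenue: MR = 24 − 0.8q. Set MR = MC: 24 − 0.8q = 7.75 + 0.7q → q_m = 10.8333.
Price p_m = 24 − 0.4·10.8333 = 19.6667; MC(q_m) = 7.75 + 0.7·10.8333 = 15.3333.
Competitive q* = 14.7727, so Δq = 3.9394; wedge = 19.6667 − 15.3333 = 4.3334.
The triangle = ½ × 3.9394 × 4.3334 = $8.54 thousand.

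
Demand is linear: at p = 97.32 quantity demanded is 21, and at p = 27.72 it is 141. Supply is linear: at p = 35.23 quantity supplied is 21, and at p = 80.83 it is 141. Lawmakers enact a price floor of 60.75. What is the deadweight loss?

1.27

Demand slope = (27.72 − 97.32)/(141 − 21) = −0.58, so p = 109.5 − 0.58q.
Supply slope = (80.83 − 35.23)/(141 − 21) = 0.38, so p = 27.25 + 0.38q.
Competitive equilibrium: 109.5 − 0.58q = 27.25 + 0.38q → q* = 85.6771, p* = 59.8073.
At the floor p = 60.75, quantity demanded = (109.5 − 60.75)/0.58 = 84.0517.
Sellers' marginal cost at q' = 84.0517: 27.25 + 0.38·84.0517 = 59.1896.
Δq = 85.6771 − 84.0517 = 1.6254; wedge = 60.75 − 59.1896 = 1.5604.
The triangle = ½ × 1.6254 × 1.5604 = 1.27.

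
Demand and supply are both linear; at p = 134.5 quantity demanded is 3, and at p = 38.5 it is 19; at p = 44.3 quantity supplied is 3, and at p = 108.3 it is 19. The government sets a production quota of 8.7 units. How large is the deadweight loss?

55.112

Demand slope = (38.5 − 134.5)/(19 − 3) = −6, so p = 152.5 − 6q.
Supply slope = (108.3 − 44.3)/(19 − 3) = 4, so p = 32.3 + 4q.
Competitive equilibrium: 152.5 − 6q = 32.3 + 4q → q* = 12.02, p* = 80.38.
At q = 8.7: demand price = 152.5 − 6·8.7 = 100.3; supply price = 32.3 + 4·8.7 = 67.1.
Δq = 12.02 − 8.7 = 3.32; wedge = 100.3 − 67.1 = 33.2.
DWL = ½ × 3.32 × 33.2 = 55.112.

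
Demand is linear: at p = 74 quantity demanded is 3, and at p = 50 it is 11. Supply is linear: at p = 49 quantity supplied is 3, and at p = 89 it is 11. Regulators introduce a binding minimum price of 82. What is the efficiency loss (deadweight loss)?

134.17

Demand slope = (50 − 74)/(11 − 3) = −3, so p = 83 − 3q.
Supply slope = (89 − 49)/(11 − 3) = 5, so p = 34 + 5q.
Competitive equilibrium: 83 − 3q = 34 + 5q → q* = 6.125, p* = 64.625.
At the floor p = 82, quantity demanded = (83 − 82)/3 = 0.3333.
Sellers' marginal cost at q' = 0.3333: 34 + 5·0.3333 = 35.6665.
Δq = 6.125 − 0.3333 = 5.7917; wedge = 82 − 35.6665 = 46.3335.
DWL = ½ × 5.7917 × 46.3335 = 134.17.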